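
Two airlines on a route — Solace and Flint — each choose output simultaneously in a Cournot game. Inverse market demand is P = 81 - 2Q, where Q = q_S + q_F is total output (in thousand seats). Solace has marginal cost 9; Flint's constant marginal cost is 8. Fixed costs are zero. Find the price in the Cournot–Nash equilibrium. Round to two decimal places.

Solace's profit: π_S = (81 - 2Q)q_S - (9q_S). Setting ∂π_S/∂q_S = 0: 72 - 4q_S - 2(q_F) = 0.
Flint's first-order condition: 73 - 4q_F - 2(q_S) = 0.
Best responses: q_S = (72 - 2q_F)/4, q_F = (73 - 2q_S)/4.
Substituting one into the other gives q_S = 71/6 and q_F = 37/3.
Total output Q = 145/6, so price P = 81 - 2·(145/6) = 98/3.

32.67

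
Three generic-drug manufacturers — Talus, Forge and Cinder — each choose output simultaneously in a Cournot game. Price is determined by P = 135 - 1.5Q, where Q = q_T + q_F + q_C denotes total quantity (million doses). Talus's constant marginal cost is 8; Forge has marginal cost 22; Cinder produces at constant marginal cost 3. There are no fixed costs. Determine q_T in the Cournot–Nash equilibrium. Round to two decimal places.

22.67

Talus's profit: π_T = (135 - 1.5Q)q_T - (8q_T). Setting ∂π_T/∂q_T = 0: 127 - 3q_T - (3/2)(q_F + q_C) = 0.
Forge's first-order condition: 113 - 3q_F - (3/2)(q_T + q_C) = 0.
Cinder's profit: π_C = (135 - 1.5Q)q_C - (3q_C). Setting ∂π_C/∂q_C = 0: 132 - 3q_C - (3/2)(q_T + q_F) = 0.
Summing all 3 equations gives 372 − 6Q = 0, hence Q = 62.
Back-substituting: q_T = (127 − 93)/(3/2) = 68/3, q_F = (113 − 93)/(3/2) = 40/3, q_C = (132 − 93)/(3/2) = 26.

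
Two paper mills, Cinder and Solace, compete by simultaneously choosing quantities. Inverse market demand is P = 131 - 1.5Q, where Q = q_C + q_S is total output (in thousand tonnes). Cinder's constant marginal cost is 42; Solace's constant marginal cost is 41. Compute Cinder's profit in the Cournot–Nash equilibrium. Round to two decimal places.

Cinder's profit: π_C = (131 - 1.5Q)q_C - (42q_C). Setting ∂π_C/∂q_C = 0: 89 - 3q_C - (3/2)(q_S) = 0.
Solace's first-order condition: 90 - 3q_S - (3/2)(q_C) = 0.
So q_C = (89 - (3/2)q_S)/3 and q_S = (90 - (3/2)q_C)/3.
Substituting one into the other gives q_C = 176/9 and q_S = 182/9.
Price P = 131 - (3/2)·(358/9) = 214/3.
Cinder's profit: (214/3 - 42)·(176/9) = 573.6296.

573.63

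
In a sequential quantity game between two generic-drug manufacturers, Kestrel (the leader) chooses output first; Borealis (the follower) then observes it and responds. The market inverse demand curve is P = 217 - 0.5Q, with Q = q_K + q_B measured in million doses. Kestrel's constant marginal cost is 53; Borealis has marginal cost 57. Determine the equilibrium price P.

Solve by backward induction. Given q_K, the follower Borealis maximises π_B = (217 - (1/2)q_K - (1/2)q_B)q_B - 57q_B.
Follower FOC: 160 - (1/2)q_K - q_B = 0, so q_B(q_K) = (160 - (1/2)q_K).
The leader anticipates this reaction. Substituting into P = 217 - 0.5Q gives P = 137 - (1/4)q_K, so π_K = (137 - (1/4)q_K)q_K - 53q_K.
The leader's first-order condition 84 - (1/2)q_K = 0 yields q_K = 168.
Then q_B = (160 - (1/2)·168) = 76.
Total output Q = 244, so price P = 217 - (1/2)·244 = 95.

95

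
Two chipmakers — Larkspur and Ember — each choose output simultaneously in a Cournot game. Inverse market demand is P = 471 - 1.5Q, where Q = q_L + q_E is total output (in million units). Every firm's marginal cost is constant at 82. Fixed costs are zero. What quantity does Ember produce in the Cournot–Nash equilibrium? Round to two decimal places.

Each firm earns π_i = (471 - 1.5Q)q_i - 82q_i.
First-order condition (treating rivals' output as given): 389 - 3q_i - (3/2)q_j = 0.
With identical firms every q_j equals q_i, so q_j = q_i and 389 = (9/2)q_i, giving q_i = 778/9.

86.44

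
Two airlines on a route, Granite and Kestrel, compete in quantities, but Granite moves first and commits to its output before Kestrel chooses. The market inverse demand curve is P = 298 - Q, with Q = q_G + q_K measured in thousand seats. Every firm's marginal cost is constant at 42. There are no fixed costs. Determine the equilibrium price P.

106

Solve by backward induction. Given q_G, the follower Kestrel maximises π_K = (298 - q_G - q_K)q_K - 42q_K.
Follower FOC: 256 - q_G - 2q_K = 0, so q_K(q_G) = (256 - q_G)/2.
The leader anticipates this reaction. Substituting into P = 298 - Q gives P = 170 - (1/2)q_G, so π_G = (170 - (1/2)q_G)q_G - 42q_G.
The leader's first-order condition 128 - q_G = 0 yields q_G = 128.
Then q_K = (256 - 128)/2 = 64.
Total output Q = 192, so price P = 298 - 192 = 106.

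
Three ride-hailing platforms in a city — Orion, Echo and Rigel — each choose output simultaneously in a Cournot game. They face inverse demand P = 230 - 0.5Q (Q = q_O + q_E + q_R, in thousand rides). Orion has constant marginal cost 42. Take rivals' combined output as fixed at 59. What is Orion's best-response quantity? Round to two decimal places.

158.50

With rivals' combined output fixed at 59, Orion's profit is π_O = (230 - (1/2)·59 - (1/2)q_O)q_O - (42q_O) = (401/2 - (1/2)q_O)q_O - (42q_O).
∂π_O/∂q_O = 317/2 - q_O = 0, so q_O = 317/2.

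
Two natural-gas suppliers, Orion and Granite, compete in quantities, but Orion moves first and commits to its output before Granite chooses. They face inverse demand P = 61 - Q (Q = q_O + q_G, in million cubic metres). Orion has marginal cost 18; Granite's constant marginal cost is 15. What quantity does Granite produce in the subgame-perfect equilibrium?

13

Solve by backward induction. Given q_O, the follower Granite maximises π_G = (61 - q_O - q_G)q_G - 15q_G.
∂π_G/∂q_G = 46 - q_O - 2q_G = 0 gives the reaction function q_G = (46 - q_O)/2.
The leader anticipates this reaction. Substituting into P = 61 - Q gives P = 38 - (1/2)q_O, so π_O = (38 - (1/2)q_O)q_O - 18q_O.
Leader FOC: 20 - q_O = 0, so q_O = 20.
Then q_G = (46 - 20)/2 = 13.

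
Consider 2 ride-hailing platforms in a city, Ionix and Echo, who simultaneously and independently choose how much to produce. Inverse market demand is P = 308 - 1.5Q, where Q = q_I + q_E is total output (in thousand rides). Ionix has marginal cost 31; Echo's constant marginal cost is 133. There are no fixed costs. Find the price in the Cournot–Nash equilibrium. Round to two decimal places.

157.33

Ionix's profit: π_I = (308 - 1.5Q)q_I - (31q_I). Setting ∂π_I/∂q_I = 0: 277 - 3q_I - (3/2)(q_E) = 0.
Echo's profit: π_E = (308 - 1.5Q)q_E - (133q_E). Setting ∂π_E/∂q_E = 0: 175 - 3q_E - (3/2)(q_I) = 0.
So q_I = (277 - (3/2)q_E)/3 and q_E = (175 - (3/2)q_I)/3.
Solving the pair: q_I = 758/9, q_E = 146/9.
Total output Q = 904/9, so price P = 308 - (3/2)·(904/9) = 472/3.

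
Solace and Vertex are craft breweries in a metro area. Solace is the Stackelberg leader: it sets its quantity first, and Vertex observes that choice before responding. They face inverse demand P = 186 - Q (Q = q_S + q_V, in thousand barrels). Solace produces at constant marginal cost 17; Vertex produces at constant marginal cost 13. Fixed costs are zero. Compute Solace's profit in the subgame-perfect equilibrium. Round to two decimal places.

3403.13

Solve by backward induction. Given q_S, the follower Vertex maximises π_V = (186 - q_S - q_V)q_V - 13q_V.
Follower FOC: 173 - q_S - 2q_V = 0, so q_V(q_S) = (173 - q_S)/2.
Solace substitutes q_V(q_S) into its own profit: π_S = q_S(186 - q_S - (173 - q_S)/2) - 17q_S = (199/2 - (1/2)q_S)q_S - 17q_S.
Leader FOC: 165/2 - q_S = 0, so q_S = 165/2.
Then q_V = (173 - 165/2)/2 = 181/4.
Price P = 186 - 511/4 = 233/4.
Solace's profit: (233/4 - 17)·(165/2) = 3403.1250.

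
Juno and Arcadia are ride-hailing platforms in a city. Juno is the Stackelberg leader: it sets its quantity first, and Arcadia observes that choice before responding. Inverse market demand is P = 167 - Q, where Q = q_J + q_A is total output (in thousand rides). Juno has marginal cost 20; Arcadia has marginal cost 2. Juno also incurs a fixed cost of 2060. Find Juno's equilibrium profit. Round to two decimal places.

Solve by backward induction. Given q_J, the follower Arcadia maximises π_A = (167 - q_J - q_A)q_A - 2q_A.
∂π_A/∂q_A = 165 - q_J - 2q_A = 0 gives the reaction function q_A = (165 - q_J)/2.
The leader anticipates this reaction. Substituting into P = 167 - Q gives P = 169/2 - (1/2)q_J, so π_J = (169/2 - (1/2)q_J)q_J - 20q_J.
The leader's first-order condition 129/2 - q_J = 0 yields q_J = 129/2.
Then q_A = (165 - 129/2)/2 = 201/4.
Price P = 167 - 459/4 = 209/4.
Juno's profit: (209/4 - 20)·(129/2) - 2060 = 161/8.

20.13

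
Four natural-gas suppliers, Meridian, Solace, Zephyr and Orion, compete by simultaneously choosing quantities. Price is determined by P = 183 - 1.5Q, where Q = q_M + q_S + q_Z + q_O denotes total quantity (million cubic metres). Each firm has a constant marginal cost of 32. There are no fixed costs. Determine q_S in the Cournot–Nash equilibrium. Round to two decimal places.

20.13

A representative firm's profit is π_i = q_i(183 - 1.5Q) - 32q_i.
First-order condition (treating rivals' output as given): 151 - 3q_i - (3/2)·Σ_{j≠i} q_j = 0.
By symmetry each firm produces the same amount; substituting Σ_{j≠i} q_j = 3q_i yields q_i = 151/(15/2) = 302/15.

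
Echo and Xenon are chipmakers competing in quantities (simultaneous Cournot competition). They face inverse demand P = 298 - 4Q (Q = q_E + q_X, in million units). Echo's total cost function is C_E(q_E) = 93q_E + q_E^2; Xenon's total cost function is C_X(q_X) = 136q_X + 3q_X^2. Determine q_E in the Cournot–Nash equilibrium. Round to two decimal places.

Echo's profit: π_E = (298 - 4Q)q_E - (93q_E + q_E²). Setting ∂π_E/∂q_E = 0: 205 - 10q_E - 4(q_X) = 0.
Xenon's first-order condition: 162 - 14q_X - 4(q_E) = 0.
So q_E = (205 - 4q_X)/10 and q_X = (162 - 4q_E)/14.
Substituting one into the other gives q_E = 1111/62 and q_X = 200/31.

17.92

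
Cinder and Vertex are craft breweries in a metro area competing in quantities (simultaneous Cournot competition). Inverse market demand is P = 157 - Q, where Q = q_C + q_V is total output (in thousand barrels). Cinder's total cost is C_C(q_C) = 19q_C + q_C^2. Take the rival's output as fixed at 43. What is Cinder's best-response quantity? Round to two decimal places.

23.75

With the rival's output fixed at 43, Cinder's profit is π_C = (157 - 43 - q_C)q_C - (19q_C + q_C²) = (114 - q_C)q_C - (19q_C + q_C²).
∂π_C/∂q_C = 95 - 4q_C = 0, so q_C = 95/4.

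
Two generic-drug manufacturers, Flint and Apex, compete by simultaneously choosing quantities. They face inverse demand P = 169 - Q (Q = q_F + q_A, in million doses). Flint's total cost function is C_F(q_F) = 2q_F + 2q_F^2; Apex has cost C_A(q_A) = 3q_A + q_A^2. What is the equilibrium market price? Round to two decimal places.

111.13

Flint's profit: π_F = (169 - Q)q_F - (2q_F + 2q_F²). Setting ∂π_F/∂q_F = 0: 167 - 6q_F - (q_A) = 0.
Apex's first-order condition: 166 - 4q_A - (q_F) = 0.
Best responses: q_F = (167 - q_A)/6, q_A = (166 - q_F)/4.
Substituting one into the other gives q_F = 502/23 and q_A = 829/23.
Total output Q = 1331/23, so price P = 169 - 1331/23 = 111.1304.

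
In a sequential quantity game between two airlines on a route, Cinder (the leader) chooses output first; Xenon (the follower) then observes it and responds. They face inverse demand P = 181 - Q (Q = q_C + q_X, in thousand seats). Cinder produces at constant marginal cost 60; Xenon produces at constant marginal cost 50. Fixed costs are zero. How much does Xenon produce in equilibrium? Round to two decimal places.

The follower Xenon best-responds to any q_C: π_X = (181 - Q)q_X - 50q_X.
Setting the follower's marginal profit to zero, 131 - q_C - 2q_X = 0, i.e. q_X = (131 - q_C)/2.
The leader anticipates this reaction. Substituting into P = 181 - Q gives P = 231/2 - (1/2)q_C, so π_C = (231/2 - (1/2)q_C)q_C - 60q_C.
Maximising: ∂π_C/∂q_C = 111/2 - q_C = 0, giving q_C = 111/2.
Then q_X = (131 - 111/2)/2 = 151/4.

37.75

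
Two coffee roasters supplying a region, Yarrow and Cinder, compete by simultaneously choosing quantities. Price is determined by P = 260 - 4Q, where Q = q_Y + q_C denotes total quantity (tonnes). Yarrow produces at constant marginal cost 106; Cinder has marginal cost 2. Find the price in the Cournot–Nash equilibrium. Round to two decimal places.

122.67

Yarrow's profit: π_Y = (260 - 4Q)q_Y - (106q_Y). Setting ∂π_Y/∂q_Y = 0: 154 - 8q_Y - 4(q_C) = 0.
Cinder's first-order condition: 258 - 8q_C - 4(q_Y) = 0.
So q_Y = (154 - 4q_C)/8 and q_C = (258 - 4q_Y)/8.
Solving the pair: q_Y = 25/6, q_C = 181/6.
Total output Q = 103/3, so price P = 260 - 4·(103/3) = 368/3.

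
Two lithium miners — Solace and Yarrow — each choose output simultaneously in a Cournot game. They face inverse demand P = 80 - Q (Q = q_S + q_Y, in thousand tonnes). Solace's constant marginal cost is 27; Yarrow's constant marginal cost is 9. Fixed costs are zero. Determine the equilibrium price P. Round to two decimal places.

Solace's profit: π_S = (80 - Q)q_S - (27q_S). Setting ∂π_S/∂q_S = 0: 53 - 2q_S - (q_Y) = 0.
Yarrow's profit: π_Y = (80 - Q)q_Y - (9q_Y). Setting ∂π_Y/∂q_Y = 0: 71 - 2q_Y - (q_S) = 0.
Rearranging gives the reaction functions q_S = (53 - q_Y)/2 and q_Y = (71 - q_S)/2.
Solving the pair: q_S = 35/3, q_Y = 89/3.
Total output Q = 124/3, so price P = 80 - 124/3 = 116/3.

38.67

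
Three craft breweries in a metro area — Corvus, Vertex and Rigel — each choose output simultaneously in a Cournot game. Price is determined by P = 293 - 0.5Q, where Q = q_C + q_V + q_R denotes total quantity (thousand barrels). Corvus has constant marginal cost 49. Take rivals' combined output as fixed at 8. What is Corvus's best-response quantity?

With rivals' combined output fixed at 8, Corvus's profit is π_C = (293 - (1/2)·8 - (1/2)q_C)q_C - (49q_C) = (289 - (1/2)q_C)q_C - (49q_C).
∂π_C/∂q_C = 240 - q_C = 0, so q_C = 240.

240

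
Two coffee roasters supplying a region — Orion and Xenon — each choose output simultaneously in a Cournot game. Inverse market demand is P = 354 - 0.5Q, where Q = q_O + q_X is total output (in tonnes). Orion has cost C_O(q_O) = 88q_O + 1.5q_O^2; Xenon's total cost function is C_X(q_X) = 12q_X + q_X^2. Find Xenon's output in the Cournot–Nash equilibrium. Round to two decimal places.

105.11

Orion's profit: π_O = (354 - 0.5Q)q_O - (88q_O + (3/2)q_O²). Setting ∂π_O/∂q_O = 0: 266 - 4q_O - (1/2)(q_X) = 0.
Xenon's profit: π_X = (354 - 0.5Q)q_X - (12q_X + q_X²). Setting ∂π_X/∂q_X = 0: 342 - 3q_X - (1/2)(q_O) = 0.
Best responses: q_O = (266 - (1/2)q_X)/4, q_X = (342 - (1/2)q_O)/3.
Solving the pair: q_O = 53.3617, q_X = 105.1064.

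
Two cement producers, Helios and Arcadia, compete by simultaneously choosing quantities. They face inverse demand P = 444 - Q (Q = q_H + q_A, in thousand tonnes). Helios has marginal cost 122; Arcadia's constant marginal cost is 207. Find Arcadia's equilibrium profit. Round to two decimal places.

2567.11

Helios's profit: π_H = (444 - Q)q_H - (122q_H). Setting ∂π_H/∂q_H = 0: 322 - 2q_H - (q_A) = 0.
Arcadia's first-order condition: 237 - 2q_A - (q_H) = 0.
Best responses: q_H = (322 - q_A)/2, q_A = (237 - q_H)/2.
Substituting one into the other gives q_H = 407/3 and q_A = 152/3.
Price P = 444 - 559/3 = 773/3.
Arcadia's profit: (773/3 - 207)·(152/3) = 2567.1111.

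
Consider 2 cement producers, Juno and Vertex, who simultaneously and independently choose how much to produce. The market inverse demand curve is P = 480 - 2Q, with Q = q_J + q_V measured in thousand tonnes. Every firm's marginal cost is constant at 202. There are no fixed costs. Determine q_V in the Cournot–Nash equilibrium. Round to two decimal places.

Each firm earns π_i = (480 - 2Q)q_i - 202q_i.
First-order condition (treating rivals' output as given): 278 - 4q_i - 2q_j = 0.
By symmetry each firm produces the same amount; substituting q_j = q_i yields q_i = 278/6 = 139/3.

46.33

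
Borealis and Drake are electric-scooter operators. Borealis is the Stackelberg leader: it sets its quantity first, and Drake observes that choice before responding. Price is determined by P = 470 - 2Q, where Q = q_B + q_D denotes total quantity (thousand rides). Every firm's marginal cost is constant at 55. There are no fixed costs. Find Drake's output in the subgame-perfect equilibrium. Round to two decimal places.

51.88

The follower Drake best-responds to any q_B: π_D = (470 - 2Q)q_D - 55q_D.
∂π_D/∂q_D = 415 - 2q_B - 4q_D = 0 gives the reaction function q_D = (415 - 2q_B)/4.
Borealis substitutes q_D(q_B) into its own profit: π_B = q_B(470 - 2q_B - (415 - 2q_B)/2) - 55q_B = (525/2 - q_B)q_B - 55q_B.
Maximising: ∂π_B/∂q_B = 415/2 - 2q_B = 0, giving q_B = 415/4.
Then q_D = (415 - 2·(415/4))/4 = 415/8.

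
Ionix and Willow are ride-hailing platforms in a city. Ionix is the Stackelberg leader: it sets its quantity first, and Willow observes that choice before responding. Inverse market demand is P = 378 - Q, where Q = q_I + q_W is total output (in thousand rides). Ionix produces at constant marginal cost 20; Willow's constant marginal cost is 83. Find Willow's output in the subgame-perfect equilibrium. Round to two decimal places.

The follower Willow best-responds to any q_I: π_W = (378 - Q)q_W - 83q_W.
Follower FOC: 295 - q_I - 2q_W = 0, so q_W(q_I) = (295 - q_I)/2.
Ionix substitutes q_W(q_I) into its own profit: π_I = q_I(378 - q_I - (295 - q_I)/2) - 20q_I = (461/2 - (1/2)q_I)q_I - 20q_I.
The leader's first-order condition 421/2 - q_I = 0 yields q_I = 421/2.
Then q_W = (295 - 421/2)/2 = 169/4.

42.25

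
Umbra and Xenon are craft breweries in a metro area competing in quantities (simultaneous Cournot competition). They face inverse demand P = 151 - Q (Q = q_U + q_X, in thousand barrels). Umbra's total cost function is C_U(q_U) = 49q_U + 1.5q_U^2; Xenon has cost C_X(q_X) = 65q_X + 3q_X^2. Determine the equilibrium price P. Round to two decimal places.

123.87

Umbra's profit: π_U = (151 - Q)q_U - (49q_U + (3/2)q_U²). Setting ∂π_U/∂q_U = 0: 102 - 5q_U - (q_X) = 0.
Xenon's first-order condition: 86 - 8q_X - (q_U) = 0.
So q_U = (102 - q_X)/5 and q_X = (86 - q_U)/8.
Solving the pair: q_U = 730/39, q_X = 328/39.
Total output Q = 1058/39, so price P = 151 - 1058/39 = 123.8718.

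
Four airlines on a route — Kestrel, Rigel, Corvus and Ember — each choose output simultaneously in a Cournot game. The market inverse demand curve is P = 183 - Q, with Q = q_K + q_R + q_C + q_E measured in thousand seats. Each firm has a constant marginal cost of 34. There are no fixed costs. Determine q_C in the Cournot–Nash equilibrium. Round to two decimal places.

Each firm earns π_i = (183 - Q)q_i - 34q_i.
First-order condition (treating rivals' output as given): 149 - 2q_i - Σ_{j≠i} q_j = 0.
By symmetry each firm produces the same amount; substituting Σ_{j≠i} q_j = 3q_i yields q_i = 149/5.

29.80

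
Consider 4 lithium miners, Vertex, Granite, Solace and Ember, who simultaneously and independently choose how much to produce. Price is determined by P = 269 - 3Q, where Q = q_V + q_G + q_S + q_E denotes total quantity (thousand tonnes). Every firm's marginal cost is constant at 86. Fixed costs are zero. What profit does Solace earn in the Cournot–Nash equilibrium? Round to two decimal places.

Each firm earns π_i = (269 - 3Q)q_i - 86q_i.
First-order condition (treating rivals' output as given): 183 - 6q_i - 3·Σ_{j≠i} q_j = 0.
With identical firms every q_j equals q_i, so Σ_{j≠i} q_j = 3q_i and 183 = 15q_i, giving q_i = 61/5.
Price P = 269 - 3·(244/5) = 613/5.
Solace's profit: (613/5 - 86)·(61/5) = 446.5200.

446.52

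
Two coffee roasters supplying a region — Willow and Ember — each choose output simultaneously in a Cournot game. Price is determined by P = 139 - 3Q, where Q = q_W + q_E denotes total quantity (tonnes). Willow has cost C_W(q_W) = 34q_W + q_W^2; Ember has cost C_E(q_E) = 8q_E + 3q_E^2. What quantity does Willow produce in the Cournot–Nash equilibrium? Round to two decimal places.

Willow's profit: π_W = (139 - 3Q)q_W - (34q_W + q_W²). Setting ∂π_W/∂q_W = 0: 105 - 8q_W - 3(q_E) = 0.
Ember's first-order condition: 131 - 12q_E - 3(q_W) = 0.
So q_W = (105 - 3q_E)/8 and q_E = (131 - 3q_W)/12.
Solving the pair: q_W = 289/29, q_E = 733/87.

9.97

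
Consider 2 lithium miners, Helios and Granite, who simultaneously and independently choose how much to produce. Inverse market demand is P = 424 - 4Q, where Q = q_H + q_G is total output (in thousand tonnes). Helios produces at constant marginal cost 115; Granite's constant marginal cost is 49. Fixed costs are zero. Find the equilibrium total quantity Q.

57

Helios's profit: π_H = (424 - 4Q)q_H - (115q_H). Setting ∂π_H/∂q_H = 0: 309 - 8q_H - 4(q_G) = 0.
Granite's first-order condition: 375 - 8q_G - 4(q_H) = 0.
Rearranging gives the reaction functions q_H = (309 - 4q_G)/8 and q_G = (375 - 4q_H)/8.
Substituting one into the other gives q_H = 81/4 and q_G = 147/4.
Total output Q = 81/4 + 147/4 = 57.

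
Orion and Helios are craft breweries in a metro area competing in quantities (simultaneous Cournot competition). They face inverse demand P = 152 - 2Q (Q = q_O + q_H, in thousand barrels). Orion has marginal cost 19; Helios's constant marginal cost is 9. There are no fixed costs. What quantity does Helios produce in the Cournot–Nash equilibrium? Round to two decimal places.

Orion's profit: π_O = (152 - 2Q)q_O - (19q_O). Setting ∂π_O/∂q_O = 0: 133 - 4q_O - 2(q_H) = 0.
Helios's first-order condition: 143 - 4q_H - 2(q_O) = 0.
Best responses: q_O = (133 - 2q_H)/4, q_H = (143 - 2q_O)/4.
Substituting one into the other gives q_O = 41/2 and q_H = 51/2.

25.50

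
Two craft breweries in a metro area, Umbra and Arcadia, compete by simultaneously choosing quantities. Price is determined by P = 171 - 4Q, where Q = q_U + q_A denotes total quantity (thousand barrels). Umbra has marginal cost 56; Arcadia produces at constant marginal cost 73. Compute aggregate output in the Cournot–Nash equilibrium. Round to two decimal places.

17.75

Umbra's profit: π_U = (171 - 4Q)q_U - (56q_U). Setting ∂π_U/∂q_U = 0: 115 - 8q_U - 4(q_A) = 0.
Arcadia's profit: π_A = (171 - 4Q)q_A - (73q_A). Setting ∂π_A/∂q_A = 0: 98 - 8q_A - 4(q_U) = 0.
Rearranging gives the reaction functions q_U = (115 - 4q_A)/8 and q_A = (98 - 4q_U)/8.
Substituting one into the other gives q_U = 11 and q_A = 27/4.
Total output Q = 11 + 27/4 = 71/4.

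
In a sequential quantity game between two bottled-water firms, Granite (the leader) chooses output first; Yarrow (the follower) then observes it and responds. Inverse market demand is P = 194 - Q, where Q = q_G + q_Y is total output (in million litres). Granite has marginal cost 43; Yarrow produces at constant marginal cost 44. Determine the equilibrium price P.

Solve by backward induction. Given q_G, the follower Yarrow maximises π_Y = (194 - q_G - q_Y)q_Y - 44q_Y.
∂π_Y/∂q_Y = 150 - q_G - 2q_Y = 0 gives the reaction function q_Y = (150 - q_G)/2.
The leader anticipates this reaction. Substituting into P = 194 - Q gives P = 119 - (1/2)q_G, so π_G = (119 - (1/2)q_G)q_G - 43q_G.
Leader FOC: 76 - q_G = 0, so q_G = 76.
Then q_Y = (150 - 76)/2 = 37.
Total output Q = 113, so price P = 194 - 113 = 81.

81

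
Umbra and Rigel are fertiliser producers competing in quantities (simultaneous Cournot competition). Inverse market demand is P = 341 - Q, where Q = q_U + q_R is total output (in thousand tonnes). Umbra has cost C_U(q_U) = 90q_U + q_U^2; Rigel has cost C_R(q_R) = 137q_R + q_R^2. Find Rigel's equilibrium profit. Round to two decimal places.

2837.56

Umbra's profit: π_U = (341 - Q)q_U - (90q_U + q_U²). Setting ∂π_U/∂q_U = 0: 251 - 4q_U - (q_R) = 0.
Rigel's profit: π_R = (341 - Q)q_R - (137q_R + q_R²). Setting ∂π_R/∂q_R = 0: 204 - 4q_R - (q_U) = 0.
Rearranging gives the reaction functions q_U = (251 - q_R)/4 and q_R = (204 - q_U)/4.
Solving the pair: q_U = 160/3, q_R = 113/3.
Price P = 341 - 91 = 250.
Rigel's profit: 250·(113/3) - 137·(113/3) - (113/3)² = 2837.5556.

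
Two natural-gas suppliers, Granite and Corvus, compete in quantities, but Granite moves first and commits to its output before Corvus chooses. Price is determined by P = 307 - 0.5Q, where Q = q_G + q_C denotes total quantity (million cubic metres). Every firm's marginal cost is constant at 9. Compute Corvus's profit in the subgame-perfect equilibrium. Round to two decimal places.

Solve by backward induction. Given q_G, the follower Corvus maximises π_C = (307 - (1/2)q_G - (1/2)q_C)q_C - 9q_C.
Setting the follower's marginal profit to zero, 298 - (1/2)q_G - q_C = 0, i.e. q_C = (298 - (1/2)q_G).
The leader anticipates this reaction. Substituting into P = 307 - 0.5Q gives P = 158 - (1/4)q_G, so π_G = (158 - (1/4)q_G)q_G - 9q_G.
Leader FOC: 149 - (1/2)q_G = 0, so q_G = 298.
Then q_C = (298 - (1/2)·298) = 149.
Price P = 307 - (1/2)·447 = 167/2.
Corvus's profit: (167/2 - 9)·149 = 11100.5000.

11100.50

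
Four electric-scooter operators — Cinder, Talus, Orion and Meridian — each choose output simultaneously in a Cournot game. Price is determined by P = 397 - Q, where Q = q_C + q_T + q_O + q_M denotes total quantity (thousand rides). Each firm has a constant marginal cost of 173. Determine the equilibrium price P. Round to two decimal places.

A representative firm's profit is π_i = q_i(397 - Q) - 173q_i.
First-order condition (treating rivals' output as given): 224 - 2q_i - Σ_{j≠i} q_j = 0.
By symmetry each firm produces the same amount; substituting Σ_{j≠i} q_j = 3q_i yields q_i = 224/5.
Total output Q = 896/5, so price P = 397 - 896/5 = 1089/5.

217.80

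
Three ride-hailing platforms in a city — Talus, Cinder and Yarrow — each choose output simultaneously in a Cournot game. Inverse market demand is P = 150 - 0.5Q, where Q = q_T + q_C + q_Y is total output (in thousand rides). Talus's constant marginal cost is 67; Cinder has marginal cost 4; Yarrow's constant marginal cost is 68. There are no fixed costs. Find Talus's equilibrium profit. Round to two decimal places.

Talus's profit: π_T = (150 - 0.5Q)q_T - (67q_T). Setting ∂π_T/∂q_T = 0: 83 - q_T - (1/2)(q_C + q_Y) = 0.
Cinder's profit: π_C = (150 - 0.5Q)q_C - (4q_C). Setting ∂π_C/∂q_C = 0: 146 - q_C - (1/2)(q_T + q_Y) = 0.
Yarrow's first-order condition: 82 - q_Y - (1/2)(q_T + q_C) = 0.
Adding the 3 first-order conditions: 311 − 2Q = 0, so Q = 311/2.
Back-substituting: q_T = (83 − 311/4)/(1/2) = 21/2, q_C = (146 − 311/4)/(1/2) = 273/2, q_Y = (82 − 311/4)/(1/2) = 17/2.
Price P = 150 - (1/2)·(311/2) = 289/4.
Talus's profit: (289/4 - 67)·(21/2) = 441/8.

55.13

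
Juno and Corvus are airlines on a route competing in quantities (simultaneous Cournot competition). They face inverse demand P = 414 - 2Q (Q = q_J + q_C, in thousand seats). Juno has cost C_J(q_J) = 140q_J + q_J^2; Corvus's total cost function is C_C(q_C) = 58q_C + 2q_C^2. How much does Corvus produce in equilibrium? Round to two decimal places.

36.09

Juno's profit: π_J = (414 - 2Q)q_J - (140q_J + q_J²). Setting ∂π_J/∂q_J = 0: 274 - 6q_J - 2(q_C) = 0.
Corvus's profit: π_C = (414 - 2Q)q_C - (58q_C + 2q_C²). Setting ∂π_C/∂q_C = 0: 356 - 8q_C - 2(q_J) = 0.
Rearranging gives the reaction functions q_J = (274 - 2q_C)/6 and q_C = (356 - 2q_J)/8.
Substituting one into the other gives q_J = 370/11 and q_C = 397/11.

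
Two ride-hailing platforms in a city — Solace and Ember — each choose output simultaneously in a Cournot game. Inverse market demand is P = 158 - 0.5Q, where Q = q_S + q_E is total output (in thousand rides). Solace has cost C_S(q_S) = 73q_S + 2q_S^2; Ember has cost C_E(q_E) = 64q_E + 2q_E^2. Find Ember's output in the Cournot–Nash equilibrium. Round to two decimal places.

17.27

Solace's profit: π_S = (158 - 0.5Q)q_S - (73q_S + 2q_S²). Setting ∂π_S/∂q_S = 0: 85 - 5q_S - (1/2)(q_E) = 0.
Ember's profit: π_E = (158 - 0.5Q)q_E - (64q_E + 2q_E²). Setting ∂π_E/∂q_E = 0: 94 - 5q_E - (1/2)(q_S) = 0.
Best responses: q_S = (85 - (1/2)q_E)/5, q_E = (94 - (1/2)q_S)/5.
Solving the pair: q_S = 168/11, q_E = 190/11.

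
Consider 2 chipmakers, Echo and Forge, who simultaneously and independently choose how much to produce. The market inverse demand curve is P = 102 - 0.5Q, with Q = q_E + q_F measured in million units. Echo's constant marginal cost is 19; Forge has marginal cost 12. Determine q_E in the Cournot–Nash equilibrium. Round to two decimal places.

50.67

Echo's profit: π_E = (102 - 0.5Q)q_E - (19q_E). Setting ∂π_E/∂q_E = 0: 83 - q_E - (1/2)(q_F) = 0.
Forge's first-order condition: 90 - q_F - (1/2)(q_E) = 0.
So q_E = (83 - (1/2)q_F) and q_F = (90 - (1/2)q_E).
Substituting one into the other gives q_E = 152/3 and q_F = 194/3.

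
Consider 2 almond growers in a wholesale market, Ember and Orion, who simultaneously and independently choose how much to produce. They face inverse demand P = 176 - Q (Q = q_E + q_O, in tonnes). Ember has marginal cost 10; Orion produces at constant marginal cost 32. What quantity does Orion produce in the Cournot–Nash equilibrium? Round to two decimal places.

40.67

Ember's profit: π_E = (176 - Q)q_E - (10q_E). Setting ∂π_E/∂q_E = 0: 166 - 2q_E - (q_O) = 0.
Orion's profit: π_O = (176 - Q)q_O - (32q_O). Setting ∂π_O/∂q_O = 0: 144 - 2q_O - (q_E) = 0.
Best responses: q_E = (166 - q_O)/2, q_O = (144 - q_E)/2.
Solving the pair: q_E = 188/3, q_O = 122/3.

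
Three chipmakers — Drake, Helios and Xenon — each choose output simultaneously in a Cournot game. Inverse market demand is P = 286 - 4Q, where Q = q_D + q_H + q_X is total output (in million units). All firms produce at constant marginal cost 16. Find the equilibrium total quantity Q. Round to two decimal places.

50.63

Each firm earns π_i = (286 - 4Q)q_i - 16q_i.
First-order condition (treating rivals' output as given): 270 - 8q_i - 4·Σ_{j≠i} q_j = 0.
By symmetry each firm produces the same amount; substituting Σ_{j≠i} q_j = 2q_i yields q_i = 270/16 = 135/8.
Total output Q = 135/8 + 135/8 + 135/8 = 405/8.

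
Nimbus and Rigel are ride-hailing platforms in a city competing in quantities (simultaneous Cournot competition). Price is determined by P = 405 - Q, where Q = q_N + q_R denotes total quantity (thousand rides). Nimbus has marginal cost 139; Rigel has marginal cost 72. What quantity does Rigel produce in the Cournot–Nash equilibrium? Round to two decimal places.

133.33

Nimbus's profit: π_N = (405 - Q)q_N - (139q_N). Setting ∂π_N/∂q_N = 0: 266 - 2q_N - (q_R) = 0.
Rigel's first-order condition: 333 - 2q_R - (q_N) = 0.
So q_N = (266 - q_R)/2 and q_R = (333 - q_N)/2.
Substituting one into the other gives q_N = 199/3 and q_R = 400/3.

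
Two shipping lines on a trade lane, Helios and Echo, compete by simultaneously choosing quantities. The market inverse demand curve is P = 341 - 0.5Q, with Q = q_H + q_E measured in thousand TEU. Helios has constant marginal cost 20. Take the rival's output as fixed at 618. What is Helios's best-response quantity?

With the rival's output fixed at 618, Helios's profit is π_H = (341 - (1/2)·618 - (1/2)q_H)q_H - (20q_H) = (32 - (1/2)q_H)q_H - (20q_H).
∂π_H/∂q_H = 12 - q_H = 0, so q_H = 12.

12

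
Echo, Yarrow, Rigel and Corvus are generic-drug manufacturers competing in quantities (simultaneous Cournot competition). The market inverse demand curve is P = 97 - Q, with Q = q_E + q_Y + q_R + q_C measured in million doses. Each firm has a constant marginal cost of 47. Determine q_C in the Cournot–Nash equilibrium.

Each firm earns π_i = (97 - Q)q_i - 47q_i.
Setting ∂π_i/∂q_i = 0 with rivals' quantities fixed: 50 - 2q_i - Σ_{j≠i} q_j = 0.
With identical firms every q_j equals q_i, so Σ_{j≠i} q_j = 3q_i and 50 = 5q_i, giving q_i = 10.

10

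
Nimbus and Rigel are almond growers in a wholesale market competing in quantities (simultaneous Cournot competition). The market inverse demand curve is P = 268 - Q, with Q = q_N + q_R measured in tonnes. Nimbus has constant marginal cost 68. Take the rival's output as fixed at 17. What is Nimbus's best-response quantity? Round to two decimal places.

With the rival's output fixed at 17, Nimbus's profit is π_N = (268 - 17 - q_N)q_N - (68q_N) = (251 - q_N)q_N - (68q_N).
∂π_N/∂q_N = 183 - 2q_N = 0, so q_N = 183/2.

91.50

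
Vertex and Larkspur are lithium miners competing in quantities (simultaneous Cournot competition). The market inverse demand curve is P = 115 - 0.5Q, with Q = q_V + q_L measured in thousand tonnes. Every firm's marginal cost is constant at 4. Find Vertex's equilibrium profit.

2738

A representative firm's profit is π_i = q_i(115 - 0.5Q) - 4q_i.
Setting ∂π_i/∂q_i = 0 with rivals' quantities fixed: 111 - q_i - (1/2)q_j = 0.
By symmetry each firm produces the same amount; substituting q_j = q_i yields q_i = 111/(3/2) = 74.
Price P = 115 - (1/2)·148 = 41.
Vertex's profit: (41 - 4)·74 = 2738.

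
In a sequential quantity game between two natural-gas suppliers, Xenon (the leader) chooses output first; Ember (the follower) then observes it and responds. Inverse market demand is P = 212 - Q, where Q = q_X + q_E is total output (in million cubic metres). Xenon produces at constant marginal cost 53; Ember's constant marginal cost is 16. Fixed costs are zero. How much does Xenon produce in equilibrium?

The follower Ember best-responds to any q_X: π_E = (212 - Q)q_E - 16q_E.
∂π_E/∂q_E = 196 - q_X - 2q_E = 0 gives the reaction function q_E = (196 - q_X)/2.
The leader anticipates this reaction. Substituting into P = 212 - Q gives P = 114 - (1/2)q_X, so π_X = (114 - (1/2)q_X)q_X - 53q_X.
The leader's first-order condition 61 - q_X = 0 yields q_X = 61.
Then q_E = (196 - 61)/2 = 135/2.

61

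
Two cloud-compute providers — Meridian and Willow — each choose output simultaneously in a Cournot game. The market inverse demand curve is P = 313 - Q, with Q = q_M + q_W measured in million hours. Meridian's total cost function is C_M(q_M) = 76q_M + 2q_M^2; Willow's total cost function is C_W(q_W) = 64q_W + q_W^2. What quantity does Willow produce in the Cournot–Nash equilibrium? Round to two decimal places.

54.65

Meridian's profit: π_M = (313 - Q)q_M - (76q_M + 2q_M²). Setting ∂π_M/∂q_M = 0: 237 - 6q_M - (q_W) = 0.
Willow's first-order condition: 249 - 4q_W - (q_M) = 0.
Best responses: q_M = (237 - q_W)/6, q_W = (249 - q_M)/4.
Substituting one into the other gives q_M = 699/23 and q_W = 1257/23.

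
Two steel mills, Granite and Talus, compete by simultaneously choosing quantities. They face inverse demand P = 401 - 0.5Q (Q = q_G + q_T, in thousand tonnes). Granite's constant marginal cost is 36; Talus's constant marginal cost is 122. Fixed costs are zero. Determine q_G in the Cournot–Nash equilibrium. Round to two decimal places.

300.67

Granite's profit: π_G = (401 - 0.5Q)q_G - (36q_G). Setting ∂π_G/∂q_G = 0: 365 - q_G - (1/2)(q_T) = 0.
Talus's profit: π_T = (401 - 0.5Q)q_T - (122q_T). Setting ∂π_T/∂q_T = 0: 279 - q_T - (1/2)(q_G) = 0.
Best responses: q_G = (365 - (1/2)q_T), q_T = (279 - (1/2)q_G).
Solving the pair: q_G = 902/3, q_T = 386/3.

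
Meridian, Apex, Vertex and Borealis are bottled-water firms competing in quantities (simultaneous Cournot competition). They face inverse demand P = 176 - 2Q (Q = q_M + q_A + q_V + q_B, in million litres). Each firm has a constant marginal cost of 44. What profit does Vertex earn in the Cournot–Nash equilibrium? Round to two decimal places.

A representative firm's profit is π_i = q_i(176 - 2Q) - 44q_i.
First-order condition (treating rivals' output as given): 132 - 4q_i - 2·Σ_{j≠i} q_j = 0.
With identical firms every q_j equals q_i, so Σ_{j≠i} q_j = 3q_i and 132 = 10q_i, giving q_i = 66/5.
Price P = 176 - 2·(264/5) = 352/5.
Vertex's profit: (352/5 - 44)·(66/5) = 348.4800.

348.48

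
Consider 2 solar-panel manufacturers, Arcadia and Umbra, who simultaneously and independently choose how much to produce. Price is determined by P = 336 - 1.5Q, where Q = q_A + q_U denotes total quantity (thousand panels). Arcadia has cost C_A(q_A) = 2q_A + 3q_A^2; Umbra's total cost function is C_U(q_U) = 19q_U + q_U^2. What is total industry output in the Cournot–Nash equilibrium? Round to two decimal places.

82.96

Arcadia's profit: π_A = (336 - 1.5Q)q_A - (2q_A + 3q_A²). Setting ∂π_A/∂q_A = 0: 334 - 9q_A - (3/2)(q_U) = 0.
Umbra's first-order condition: 317 - 5q_U - (3/2)(q_A) = 0.
Best responses: q_A = (334 - (3/2)q_U)/9, q_U = (317 - (3/2)q_A)/5.
Substituting one into the other gives q_A = 27.9415 and q_U = 55.0175.
Total output Q = 27.9415 + 55.0175 = 82.9591.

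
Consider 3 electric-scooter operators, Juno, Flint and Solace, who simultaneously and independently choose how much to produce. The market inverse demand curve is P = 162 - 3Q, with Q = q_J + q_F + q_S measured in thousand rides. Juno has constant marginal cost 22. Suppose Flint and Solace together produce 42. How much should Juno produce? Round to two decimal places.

2.33

With rivals' combined output fixed at 42, Juno's profit is π_J = (162 - 3·42 - 3q_J)q_J - (22q_J) = (36 - 3q_J)q_J - (22q_J).
∂π_J/∂q_J = 14 - 6q_J = 0, so q_J = 7/3.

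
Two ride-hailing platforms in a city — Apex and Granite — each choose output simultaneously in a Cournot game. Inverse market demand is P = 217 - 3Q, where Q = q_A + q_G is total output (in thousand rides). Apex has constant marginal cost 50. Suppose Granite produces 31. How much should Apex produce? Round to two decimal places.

With the rival's output fixed at 31, Apex's profit is π_A = (217 - 3·31 - 3q_A)q_A - (50q_A) = (124 - 3q_A)q_A - (50q_A).
∂π_A/∂q_A = 74 - 6q_A = 0, so q_A = 37/3.

12.33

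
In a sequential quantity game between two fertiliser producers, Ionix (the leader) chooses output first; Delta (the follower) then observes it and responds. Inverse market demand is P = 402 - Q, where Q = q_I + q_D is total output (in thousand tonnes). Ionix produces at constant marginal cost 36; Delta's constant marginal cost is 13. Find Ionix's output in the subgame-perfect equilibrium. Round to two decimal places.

Solve by backward induction. Given q_I, the follower Delta maximises π_D = (402 - q_I - q_D)q_D - 13q_D.
∂π_D/∂q_D = 389 - q_I - 2q_D = 0 gives the reaction function q_D = (389 - q_I)/2.
Ionix substitutes q_D(q_I) into its own profit: π_I = q_I(402 - q_I - (389 - q_I)/2) - 36q_I = (415/2 - (1/2)q_I)q_I - 36q_I.
The leader's first-order condition 343/2 - q_I = 0 yields q_I = 343/2.
Then q_D = (389 - 343/2)/2 = 435/4.

171.50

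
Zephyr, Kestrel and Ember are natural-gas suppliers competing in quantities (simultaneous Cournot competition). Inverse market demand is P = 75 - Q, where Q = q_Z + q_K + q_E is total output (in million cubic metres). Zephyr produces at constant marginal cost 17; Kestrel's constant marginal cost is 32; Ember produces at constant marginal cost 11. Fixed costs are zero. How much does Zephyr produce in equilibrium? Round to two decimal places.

Zephyr's profit: π_Z = (75 - Q)q_Z - (17q_Z). Setting ∂π_Z/∂q_Z = 0: 58 - 2q_Z - (q_K + q_E) = 0.
Kestrel's profit: π_K = (75 - Q)q_K - (32q_K). Setting ∂π_K/∂q_K = 0: 43 - 2q_K - (q_Z + q_E) = 0.
Ember's profit: π_E = (75 - Q)q_E - (11q_E). Setting ∂π_E/∂q_E = 0: 64 - 2q_E - (q_Z + q_K) = 0.
Adding the 3 conditions: 165 − 2Q − 2Q = 0, i.e. Q = 165/4.
Back-substituting: q_Z = (58 − 165/4) = 67/4, q_K = (43 − 165/4) = 7/4, q_E = (64 − 165/4) = 91/4.

16.75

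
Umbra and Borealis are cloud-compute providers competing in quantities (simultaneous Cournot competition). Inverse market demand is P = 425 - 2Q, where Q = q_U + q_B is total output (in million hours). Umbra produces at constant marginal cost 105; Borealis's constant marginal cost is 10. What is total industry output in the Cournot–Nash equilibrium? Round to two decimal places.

122.50

Umbra's profit: π_U = (425 - 2Q)q_U - (105q_U). Setting ∂π_U/∂q_U = 0: 320 - 4q_U - 2(q_B) = 0.
Borealis's profit: π_B = (425 - 2Q)q_B - (10q_B). Setting ∂π_B/∂q_B = 0: 415 - 4q_B - 2(q_U) = 0.
Best responses: q_U = (320 - 2q_B)/4, q_B = (415 - 2q_U)/4.
Solving the pair: q_U = 75/2, q_B = 85.
Total output Q = 75/2 + 85 = 245/2.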